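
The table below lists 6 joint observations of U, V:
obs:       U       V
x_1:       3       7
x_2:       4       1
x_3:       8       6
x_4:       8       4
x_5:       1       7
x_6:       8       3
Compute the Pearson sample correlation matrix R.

Step 1 — column means:
  mean(U) = (3 + 4 + 8 + 8 + 1 + 8) / 6 = 32/6 = 5.3333
  mean(V) = (7 + 1 + 6 + 4 + 7 + 3) / 6 = 28/6 = 4.6667

Step 2 — sample variances and covariances s[i,j] = (1/(n-1)) · Σ_k (x_{k,i} - mean_i) · (x_{k,j} - mean_j), with n-1 = 5:
  s[U,U] = ((-2.3333)·(-2.3333) + (-1.3333)·(-1.3333) + (2.6667)·(2.6667) + (2.6667)·(2.6667) + (-4.3333)·(-4.3333) + (2.6667)·(2.6667)) / 5 = 47.3333/5 = 9.4667
  s[U,V] = ((-2.3333)·(2.3333) + (-1.3333)·(-3.6667) + (2.6667)·(1.3333) + (2.6667)·(-0.6667) + (-4.3333)·(2.3333) + (2.6667)·(-1.6667)) / 5 = -13.3333/5 = -2.6667
  s[V,V] = ((2.3333)·(2.3333) + (-3.6667)·(-3.6667) + (1.3333)·(1.3333) + (-0.6667)·(-0.6667) + (2.3333)·(2.3333) + (-1.6667)·(-1.6667)) / 5 = 29.3333/5 = 5.8667
  Sample standard deviations s_i = √(s[i,i]):
  s(U) = √(9.4667) = 3.0768
  s(V) = √(5.8667) = 2.4221

Step 3 — r_{ij} = s_{ij} / (s_i · s_j):
  r[U,U] = 1 (diagonal).
  r[U,V] = -2.6667 / (3.0768 · 2.4221) = -2.6667 / 7.4524 = -0.3578
  r[V,V] = 1 (diagonal).

R is symmetric with unit diagonal. Assembling:

R = [[1, -0.3578],
 [-0.3578, 1]]


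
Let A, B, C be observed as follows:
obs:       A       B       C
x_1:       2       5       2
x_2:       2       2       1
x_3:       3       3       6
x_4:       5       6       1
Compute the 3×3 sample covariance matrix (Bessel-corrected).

Step 1 — column means:
  mean(A) = (2 + 2 + 3 + 5) / 4 = 12/4 = 3
  mean(B) = (5 + 2 + 3 + 6) / 4 = 16/4 = 4
  mean(C) = (2 + 1 + 6 + 1) / 4 = 10/4 = 2.5

Step 2 — sample covariance S[i,j] = (1/(n-1)) · Σ_k (x_{k,i} - mean_i) · (x_{k,j} - mean_j), with n-1 = 3.
  S[A,A] = ((-1)·(-1) + (-1)·(-1) + (0)·(0) + (2)·(2)) / 3 = 6/3 = 2
  S[A,B] = ((-1)·(1) + (-1)·(-2) + (0)·(-1) + (2)·(2)) / 3 = 5/3 = 1.6667
  S[A,C] = ((-1)·(-0.5) + (-1)·(-1.5) + (0)·(3.5) + (2)·(-1.5)) / 3 = -1/3 = -0.3333
  S[B,B] = ((1)·(1) + (-2)·(-2) + (-1)·(-1) + (2)·(2)) / 3 = 10/3 = 3.3333
  S[B,C] = ((1)·(-0.5) + (-2)·(-1.5) + (-1)·(3.5) + (2)·(-1.5)) / 3 = -4/3 = -1.3333
  S[C,C] = ((-0.5)·(-0.5) + (-1.5)·(-1.5) + (3.5)·(3.5) + (-1.5)·(-1.5)) / 3 = 17/3 = 5.6667

S is symmetric (S[j,i] = S[i,j]). Assembling:

S = [[2, 1.6667, -0.3333],
 [1.6667, 3.3333, -1.3333],
 [-0.3333, -1.3333, 5.6667]]


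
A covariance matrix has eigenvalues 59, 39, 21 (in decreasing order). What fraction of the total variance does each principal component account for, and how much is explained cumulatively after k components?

Step 1 — total variance = trace(Sigma) = Σ λ_i = 59 + 39 + 21 = 119.

Step 2 — fraction explained by component i = λ_i / Σ λ:
  PC1: 59/119 = 0.4958
  PC2: 39/119 = 0.3277
  PC3: 21/119 = 0.1765

Step 3 — cumulative fraction after k components = (λ_1 + ... + λ_k) / Σ λ:
  k = 1: 59/119 = 0.4958
  k = 2: (59 + 39)/119 = 98/119 = 0.8235
  k = 3: (59 + 39 + 21)/119 = 119/119 = 1

Summary (fraction, with percent):

explained: PC1 0.4958 (49.58%), PC2 0.3277 (32.77%), PC3 0.1765 (17.65%);  cumulative: 0.4958, 0.8235, 1


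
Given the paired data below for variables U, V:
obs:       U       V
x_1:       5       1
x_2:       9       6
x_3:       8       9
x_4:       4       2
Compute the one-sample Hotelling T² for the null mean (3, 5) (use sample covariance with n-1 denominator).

Step 1 — sample mean vector:
  mean(U) = (5 + 9 + 8 + 4) / 4 = 26/4 = 6.5
  mean(V) = (1 + 6 + 9 + 2) / 4 = 18/4 = 4.5
  x̄ = (6.5, 4.5),  deviation x̄ - mu_0 = (6.5, 4.5) - (3, 5) = (3.5, -0.5).

Step 2 — sample covariance matrix, S[i,j] = (1/(n-1)) · Σ_k (x_{k,i} - mean_i) · (x_{k,j} - mean_j), divisor n-1 = 3:
  S[U,U] = ((-1.5)·(-1.5) + (2.5)·(2.5) + (1.5)·(1.5) + (-2.5)·(-2.5)) / 3 = 17/3 = 5.6667
  S[U,V] = ((-1.5)·(-3.5) + (2.5)·(1.5) + (1.5)·(4.5) + (-2.5)·(-2.5)) / 3 = 22/3 = 7.3333
  S[V,V] = ((-3.5)·(-3.5) + (1.5)·(1.5) + (4.5)·(4.5) + (-2.5)·(-2.5)) / 3 = 41/3 = 13.6667
  S = [[5.6667, 7.3333],
 [7.3333, 13.6667]].

Step 3 — invert S. det(S) = 5.6667·13.6667 - (7.3333)² = 23.6667.
  S^{-1} = (1/det) · [[d, -b], [-b, a]] = [[0.5775, -0.3099],
 [-0.3099, 0.2394]].

Step 4 — quadratic form (x̄ - mu_0)^T · S^{-1} · (x̄ - mu_0):
  S^{-1} · (x̄ - mu_0) = (2.1761, -1.2042),
  (x̄ - mu_0)^T · [...] = (3.5)·(2.1761) + (-0.5)·(-1.2042) = 8.2183.

Step 5 — scale by n: T² = 4 · 8.2183 = 32.8732.

T² ≈ 32.8732


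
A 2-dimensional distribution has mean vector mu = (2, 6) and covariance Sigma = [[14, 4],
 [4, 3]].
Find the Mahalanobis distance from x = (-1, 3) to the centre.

Step 1 — centre the observation: (x - mu) = (-3, -3).

Step 2 — invert Sigma. det(Sigma) = 14·3 - (4)² = 26.
  Sigma^{-1} = (1/det) · [[d, -b], [-b, a]] = [[0.1154, -0.1538],
 [-0.1538, 0.5385]].

Step 3 — form the quadratic (x - mu)^T · Sigma^{-1} · (x - mu):
  Sigma^{-1} · (x - mu) = (0.1154, -1.1538).
  (x - mu)^T · [Sigma^{-1} · (x - mu)] = (-3)·(0.1154) + (-3)·(-1.1538) = 3.1154.

Step 4 — take square root: d = √(3.1154) ≈ 1.765.

d(x, mu) = √(3.1154) ≈ 1.765


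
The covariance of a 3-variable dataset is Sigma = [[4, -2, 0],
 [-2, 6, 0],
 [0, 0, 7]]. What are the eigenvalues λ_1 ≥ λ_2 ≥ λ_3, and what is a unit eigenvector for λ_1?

Step 1 — characteristic polynomial p(λ) = det(λI - Sigma) = λ³ - tr·λ² + c_1·λ - det, where tr = trace, c_1 = sum of the principal 2×2 minors, det = det(Sigma):
  tr = 4 + 6 + 7 = 17,
  c_1 = (4·6 - (-2)²) + (4·7 - (0)²) + (6·7 - (0)²) = 20 + 28 + 42 = 90,
  det = 4·(6·7 - (0)²) - (-2)·((-2)·7 - (0)·(0)) + (0)·((-2)·(0) - 6·(0)) = 4·(42) - (-2)·(-14) + (0)·(0) = 140.
  So p(λ) = λ³ - 17λ² + 90λ - 140.
Step 2 — look for an integer root (rational root theorem: any rational root is an integer divisor of 140). Testing λ = 7:
  p(7) = 343 - 833 + 630 - 140 = 0  ✓
  Dividing out (λ - 7): p(λ) = (λ - 7)(λ² - 10λ + 20).
Step 3 — remaining eigenvalues from the quadratic λ² - 10λ + 20 = 0:
  Δ = 10² - 4·20 = 100 - 80 = 20,  λ = (10 ± √20)/2 = (10 ± 4.4721)/2 ≈ 7.2361 or 2.7639.
  Sorted: λ_1 = 7.2361,  λ_2 = 7,  λ_3 = 2.7639  (check: sum = 17 = tr ✓).

Step 4 — unit eigenvector for λ_1 ≈ 7.2361: v spans the null space of (Sigma - λ_1 I), whose rows are
  r_1 = (-3.2361, -2, 0),  r_2 = (-2, -1.2361, 0),  r_3 = (0, 0, -0.2361).
  v is orthogonal to every row, so take v ∝ r_1 × r_3 = ((-2)·(-0.2361) - (0)·(0), (0)·(0) - (-3.2361)·(-0.2361), (-3.2361)·(0) - (-2)·(0)) ≈ (0.4721, -0.7639, 0).
  Let u = (0.4721, -0.7639, 0).
  ||u|| = √((0.4721)² + (-0.7639)² + (0)²) = √(0.8065) ≈ 0.8981,  v_1 = u/||u|| ≈ (0.5257, -0.8507, 0) (||v_1|| = 1).

λ_1 = 7.2361,  λ_2 = 7,  λ_3 = 2.7639;  v_1 ≈ (0.5257, -0.8507, 0)


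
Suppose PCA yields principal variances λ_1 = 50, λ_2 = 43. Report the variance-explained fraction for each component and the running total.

Step 1 — total variance = trace(Sigma) = Σ λ_i = 50 + 43 = 93.

Step 2 — fraction explained by component i = λ_i / Σ λ:
  PC1: 50/93 = 0.5376
  PC2: 43/93 = 0.4624

Step 3 — cumulative fraction after k components = (λ_1 + ... + λ_k) / Σ λ:
  k = 1: 50/93 = 0.5376
  k = 2: (50 + 43)/93 = 93/93 = 1

Summary (fraction, with percent):

explained: PC1 0.5376 (53.76%), PC2 0.4624 (46.24%);  cumulative: 0.5376, 1


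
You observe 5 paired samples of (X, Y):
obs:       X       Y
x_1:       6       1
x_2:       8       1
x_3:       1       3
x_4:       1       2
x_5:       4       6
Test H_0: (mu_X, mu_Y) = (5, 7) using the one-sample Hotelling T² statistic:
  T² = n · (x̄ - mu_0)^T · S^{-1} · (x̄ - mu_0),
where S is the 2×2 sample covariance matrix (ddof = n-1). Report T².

Step 1 — sample mean vector:
  mean(X) = (6 + 8 + 1 + 1 + 4) / 5 = 20/5 = 4
  mean(Y) = (1 + 1 + 3 + 2 + 6) / 5 = 13/5 = 2.6
  x̄ = (4, 2.6),  deviation x̄ - mu_0 = (4, 2.6) - (5, 7) = (-1, -4.4).

Step 2 — sample covariance matrix, S[i,j] = (1/(n-1)) · Σ_k (x_{k,i} - mean_i) · (x_{k,j} - mean_j), divisor n-1 = 4:
  S[X,X] = ((2)·(2) + (4)·(4) + (-3)·(-3) + (-3)·(-3) + (0)·(0)) / 4 = 38/4 = 9.5
  S[X,Y] = ((2)·(-1.6) + (4)·(-1.6) + (-3)·(0.4) + (-3)·(-0.6) + (0)·(3.4)) / 4 = -9/4 = -2.25
  S[Y,Y] = ((-1.6)·(-1.6) + (-1.6)·(-1.6) + (0.4)·(0.4) + (-0.6)·(-0.6) + (3.4)·(3.4)) / 4 = 17.2/4 = 4.3
  S = [[9.5, -2.25],
 [-2.25, 4.3]].

Step 3 — invert S. det(S) = 9.5·4.3 - (-2.25)² = 35.7875.
  S^{-1} = (1/det) · [[d, -b], [-b, a]] = [[0.1202, 0.0629],
 [0.0629, 0.2655]].

Step 4 — quadratic form (x̄ - mu_0)^T · S^{-1} · (x̄ - mu_0):
  S^{-1} · (x̄ - mu_0) = (-0.3968, -1.2309),
  (x̄ - mu_0)^T · [...] = (-1)·(-0.3968) + (-4.4)·(-1.2309) = 5.8126.

Step 5 — scale by n: T² = 5 · 5.8126 = 29.0632.

T² ≈ 29.0632


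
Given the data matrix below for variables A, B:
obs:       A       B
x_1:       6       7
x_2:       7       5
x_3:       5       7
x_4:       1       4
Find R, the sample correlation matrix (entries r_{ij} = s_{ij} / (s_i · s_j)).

Step 1 — column means:
  mean(A) = (6 + 7 + 5 + 1) / 4 = 19/4 = 4.75
  mean(B) = (7 + 5 + 7 + 4) / 4 = 23/4 = 5.75

Step 2 — sample variances and covariances s[i,j] = (1/(n-1)) · Σ_k (x_{k,i} - mean_i) · (x_{k,j} - mean_j), with n-1 = 3:
  s[A,A] = ((1.25)·(1.25) + (2.25)·(2.25) + (0.25)·(0.25) + (-3.75)·(-3.75)) / 3 = 20.75/3 = 6.9167
  s[A,B] = ((1.25)·(1.25) + (2.25)·(-0.75) + (0.25)·(1.25) + (-3.75)·(-1.75)) / 3 = 6.75/3 = 2.25
  s[B,B] = ((1.25)·(1.25) + (-0.75)·(-0.75) + (1.25)·(1.25) + (-1.75)·(-1.75)) / 3 = 6.75/3 = 2.25
  Sample standard deviations s_i = √(s[i,i]):
  s(A) = √(6.9167) = 2.63
  s(B) = √(2.25) = 1.5

Step 3 — r_{ij} = s_{ij} / (s_i · s_j):
  r[A,A] = 1 (diagonal).
  r[A,B] = 2.25 / (2.63 · 1.5) = 2.25 / 3.9449 = 0.5704
  r[B,B] = 1 (diagonal).

R is symmetric with unit diagonal. Assembling:

R = [[1, 0.5704],
 [0.5704, 1]]


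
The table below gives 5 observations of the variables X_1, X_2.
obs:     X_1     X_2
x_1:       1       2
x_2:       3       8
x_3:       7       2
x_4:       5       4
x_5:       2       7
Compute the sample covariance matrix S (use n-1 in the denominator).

Step 1 — column means:
  mean(X_1) = (1 + 3 + 7 + 5 + 2) / 5 = 18/5 = 3.6
  mean(X_2) = (2 + 8 + 2 + 4 + 7) / 5 = 23/5 = 4.6

Step 2 — sample covariance S[i,j] = (1/(n-1)) · Σ_k (x_{k,i} - mean_i) · (x_{k,j} - mean_j), with n-1 = 4.
  S[X_1,X_1] = ((-2.6)·(-2.6) + (-0.6)·(-0.6) + (3.4)·(3.4) + (1.4)·(1.4) + (-1.6)·(-1.6)) / 4 = 23.2/4 = 5.8
  S[X_1,X_2] = ((-2.6)·(-2.6) + (-0.6)·(3.4) + (3.4)·(-2.6) + (1.4)·(-0.6) + (-1.6)·(2.4)) / 4 = -8.8/4 = -2.2
  S[X_2,X_2] = ((-2.6)·(-2.6) + (3.4)·(3.4) + (-2.6)·(-2.6) + (-0.6)·(-0.6) + (2.4)·(2.4)) / 4 = 31.2/4 = 7.8

S is symmetric (S[j,i] = S[i,j]). Assembling:

S = [[5.8, -2.2],
 [-2.2, 7.8]]


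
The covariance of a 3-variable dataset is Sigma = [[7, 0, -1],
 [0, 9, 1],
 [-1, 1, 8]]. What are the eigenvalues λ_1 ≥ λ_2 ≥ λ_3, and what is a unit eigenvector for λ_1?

Step 1 — characteristic polynomial p(λ) = det(λI - Sigma) = λ³ - tr·λ² + c_1·λ - det, where tr = trace, c_1 = sum of the principal 2×2 minors, det = det(Sigma):
  tr = 7 + 9 + 8 = 24,
  c_1 = (7·9 - (0)²) + (7·8 - (-1)²) + (9·8 - (1)²) = 63 + 55 + 71 = 189,
  det = 7·(9·8 - (1)²) - (0)·((0)·8 - (1)·(-1)) + (-1)·((0)·(1) - 9·(-1)) = 7·(71) - (0)·(1) + (-1)·(9) = 488.
  So p(λ) = λ³ - 24λ² + 189λ - 488.
Step 2 — look for an integer root (rational root theorem: any rational root is an integer divisor of 488). Testing λ = 8:
  p(8) = 512 - 1536 + 1512 - 488 = 0  ✓
  Dividing out (λ - 8): p(λ) = (λ - 8)(λ² - 16λ + 61).
Step 3 — remaining eigenvalues from the quadratic λ² - 16λ + 61 = 0:
  Δ = 16² - 4·61 = 256 - 244 = 12,  λ = (16 ± √12)/2 = (16 ± 3.4641)/2 ≈ 9.7321 or 6.2679.
  Sorted: λ_1 = 9.7321,  λ_2 = 8,  λ_3 = 6.2679  (check: sum = 24 = tr ✓).

Step 4 — unit eigenvector for λ_1 ≈ 9.7321: v spans the null space of (Sigma - λ_1 I), whose rows are
  r_1 = (-2.7321, 0, -1),  r_2 = (0, -0.7321, 1),  r_3 = (-1, 1, -1.7321).
  v is orthogonal to every row, so take v ∝ r_1 × r_2 = ((0)·(1) - (-1)·(-0.7321), (-1)·(0) - (-2.7321)·(1), (-2.7321)·(-0.7321) - (0)·(0)) ≈ (-0.7321, 2.7321, 2).
  Rescale (multiply by -1 so the first nonzero entry is positive): u = (0.7321, -2.7321, -2).
  ||u|| = √((0.7321)² + (-2.7321)² + (-2)²) = √(12) ≈ 3.4641,  v_1 = u/||u|| ≈ (0.2113, -0.7887, -0.5774) (||v_1|| = 1).

λ_1 = 9.7321,  λ_2 = 8,  λ_3 = 6.2679;  v_1 ≈ (0.2113, -0.7887, -0.5774)


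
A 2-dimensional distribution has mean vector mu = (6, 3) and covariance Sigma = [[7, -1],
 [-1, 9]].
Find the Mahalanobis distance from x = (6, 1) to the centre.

Step 1 — centre the observation: (x - mu) = (0, -2).

Step 2 — invert Sigma. det(Sigma) = 7·9 - (-1)² = 62.
  Sigma^{-1} = (1/det) · [[d, -b], [-b, a]] = [[0.1452, 0.0161],
 [0.0161, 0.1129]].

Step 3 — form the quadratic (x - mu)^T · Sigma^{-1} · (x - mu):
  Sigma^{-1} · (x - mu) = (-0.0323, -0.2258).
  (x - mu)^T · [Sigma^{-1} · (x - mu)] = (0)·(-0.0323) + (-2)·(-0.2258) = 0.4516.

Step 4 — take square root: d = √(0.4516) ≈ 0.672.

d(x, mu) = √(0.4516) ≈ 0.672


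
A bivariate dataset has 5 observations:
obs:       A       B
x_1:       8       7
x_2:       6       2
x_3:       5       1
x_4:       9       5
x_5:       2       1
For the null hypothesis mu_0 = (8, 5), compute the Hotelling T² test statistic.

Step 1 — sample mean vector:
  mean(A) = (8 + 6 + 5 + 9 + 2) / 5 = 30/5 = 6
  mean(B) = (7 + 2 + 1 + 5 + 1) / 5 = 16/5 = 3.2
  x̄ = (6, 3.2),  deviation x̄ - mu_0 = (6, 3.2) - (8, 5) = (-2, -1.8).

Step 2 — sample covariance matrix, S[i,j] = (1/(n-1)) · Σ_k (x_{k,i} - mean_i) · (x_{k,j} - mean_j), divisor n-1 = 4:
  S[A,A] = ((2)·(2) + (0)·(0) + (-1)·(-1) + (3)·(3) + (-4)·(-4)) / 4 = 30/4 = 7.5
  S[A,B] = ((2)·(3.8) + (0)·(-1.2) + (-1)·(-2.2) + (3)·(1.8) + (-4)·(-2.2)) / 4 = 24/4 = 6
  S[B,B] = ((3.8)·(3.8) + (-1.2)·(-1.2) + (-2.2)·(-2.2) + (1.8)·(1.8) + (-2.2)·(-2.2)) / 4 = 28.8/4 = 7.2
  S = [[7.5, 6],
 [6, 7.2]].

Step 3 — invert S. det(S) = 7.5·7.2 - (6)² = 18.
  S^{-1} = (1/det) · [[d, -b], [-b, a]] = [[0.4, -0.3333],
 [-0.3333, 0.4167]].

Step 4 — quadratic form (x̄ - mu_0)^T · S^{-1} · (x̄ - mu_0):
  S^{-1} · (x̄ - mu_0) = (-0.2, -0.0833),
  (x̄ - mu_0)^T · [...] = (-2)·(-0.2) + (-1.8)·(-0.0833) = 0.55.

Step 5 — scale by n: T² = 5 · 0.55 = 2.75.

T² ≈ 2.75


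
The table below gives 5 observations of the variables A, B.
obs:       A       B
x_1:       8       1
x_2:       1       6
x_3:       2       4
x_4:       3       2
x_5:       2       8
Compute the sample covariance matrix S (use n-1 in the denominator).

Step 1 — column means:
  mean(A) = (8 + 1 + 2 + 3 + 2) / 5 = 16/5 = 3.2
  mean(B) = (1 + 6 + 4 + 2 + 8) / 5 = 21/5 = 4.2

Step 2 — sample covariance S[i,j] = (1/(n-1)) · Σ_k (x_{k,i} - mean_i) · (x_{k,j} - mean_j), with n-1 = 4.
  S[A,A] = ((4.8)·(4.8) + (-2.2)·(-2.2) + (-1.2)·(-1.2) + (-0.2)·(-0.2) + (-1.2)·(-1.2)) / 4 = 30.8/4 = 7.7
  S[A,B] = ((4.8)·(-3.2) + (-2.2)·(1.8) + (-1.2)·(-0.2) + (-0.2)·(-2.2) + (-1.2)·(3.8)) / 4 = -23.2/4 = -5.8
  S[B,B] = ((-3.2)·(-3.2) + (1.8)·(1.8) + (-0.2)·(-0.2) + (-2.2)·(-2.2) + (3.8)·(3.8)) / 4 = 32.8/4 = 8.2

S is symmetric (S[j,i] = S[i,j]). Assembling:

S = [[7.7, -5.8],
 [-5.8, 8.2]]


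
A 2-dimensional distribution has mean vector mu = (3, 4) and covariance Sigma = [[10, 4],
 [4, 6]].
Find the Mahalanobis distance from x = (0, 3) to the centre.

Step 1 — centre the observation: (x - mu) = (-3, -1).

Step 2 — invert Sigma. det(Sigma) = 10·6 - (4)² = 44.
  Sigma^{-1} = (1/det) · [[d, -b], [-b, a]] = [[0.1364, -0.0909],
 [-0.0909, 0.2273]].

Step 3 — form the quadratic (x - mu)^T · Sigma^{-1} · (x - mu):
  Sigma^{-1} · (x - mu) = (-0.3182, 0.0455).
  (x - mu)^T · [Sigma^{-1} · (x - mu)] = (-3)·(-0.3182) + (-1)·(0.0455) = 0.9091.

Step 4 — take square root: d = √(0.9091) ≈ 0.9535.

d(x, mu) = √(0.9091) ≈ 0.9535


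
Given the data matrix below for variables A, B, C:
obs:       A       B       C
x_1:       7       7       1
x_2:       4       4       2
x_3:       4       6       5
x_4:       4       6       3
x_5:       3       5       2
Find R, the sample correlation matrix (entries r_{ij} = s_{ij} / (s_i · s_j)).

Step 1 — column means:
  mean(A) = (7 + 4 + 4 + 4 + 3) / 5 = 22/5 = 4.4
  mean(B) = (7 + 4 + 6 + 6 + 5) / 5 = 28/5 = 5.6
  mean(C) = (1 + 2 + 5 + 3 + 2) / 5 = 13/5 = 2.6

Step 2 — sample variances and covariances s[i,j] = (1/(n-1)) · Σ_k (x_{k,i} - mean_i) · (x_{k,j} - mean_j), with n-1 = 4:
  s[A,A] = ((2.6)·(2.6) + (-0.4)·(-0.4) + (-0.4)·(-0.4) + (-0.4)·(-0.4) + (-1.4)·(-1.4)) / 4 = 9.2/4 = 2.3
  s[A,B] = ((2.6)·(1.4) + (-0.4)·(-1.6) + (-0.4)·(0.4) + (-0.4)·(0.4) + (-1.4)·(-0.6)) / 4 = 4.8/4 = 1.2
  s[A,C] = ((2.6)·(-1.6) + (-0.4)·(-0.6) + (-0.4)·(2.4) + (-0.4)·(0.4) + (-1.4)·(-0.6)) / 4 = -4.2/4 = -1.05
  s[B,B] = ((1.4)·(1.4) + (-1.6)·(-1.6) + (0.4)·(0.4) + (0.4)·(0.4) + (-0.6)·(-0.6)) / 4 = 5.2/4 = 1.3
  s[B,C] = ((1.4)·(-1.6) + (-1.6)·(-0.6) + (0.4)·(2.4) + (0.4)·(0.4) + (-0.6)·(-0.6)) / 4 = 0.2/4 = 0.05
  s[C,C] = ((-1.6)·(-1.6) + (-0.6)·(-0.6) + (2.4)·(2.4) + (0.4)·(0.4) + (-0.6)·(-0.6)) / 4 = 9.2/4 = 2.3
  Sample standard deviations s_i = √(s[i,i]):
  s(A) = √(2.3) = 1.5166
  s(B) = √(1.3) = 1.1402
  s(C) = √(2.3) = 1.5166

Step 3 — r_{ij} = s_{ij} / (s_i · s_j):
  r[A,A] = 1 (diagonal).
  r[A,B] = 1.2 / (1.5166 · 1.1402) = 1.2 / 1.7292 = 0.694
  r[A,C] = -1.05 / (1.5166 · 1.5166) = -1.05 / 2.3 = -0.4565
  r[B,B] = 1 (diagonal).
  r[B,C] = 0.05 / (1.1402 · 1.5166) = 0.05 / 1.7292 = 0.0289
  r[C,C] = 1 (diagonal).

R is symmetric with unit diagonal. Assembling:

R = [[1, 0.694, -0.4565],
 [0.694, 1, 0.0289],
 [-0.4565, 0.0289, 1]]


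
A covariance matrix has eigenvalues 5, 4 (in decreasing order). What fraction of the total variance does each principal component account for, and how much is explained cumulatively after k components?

Step 1 — total variance = trace(Sigma) = Σ λ_i = 5 + 4 = 9.

Step 2 — fraction explained by component i = λ_i / Σ λ:
  PC1: 5/9 = 0.5556
  PC2: 4/9 = 0.4444

Step 3 — cumulative fraction after k components = (λ_1 + ... + λ_k) / Σ λ:
  k = 1: 5/9 = 0.5556
  k = 2: (5 + 4)/9 = 9/9 = 1

Summary (fraction, with percent):

explained: PC1 0.5556 (55.56%), PC2 0.4444 (44.44%);  cumulative: 0.5556, 1


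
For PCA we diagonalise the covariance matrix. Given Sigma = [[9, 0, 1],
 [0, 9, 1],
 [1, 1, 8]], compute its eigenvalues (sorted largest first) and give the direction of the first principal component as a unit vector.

Step 1 — characteristic polynomial p(λ) = det(λI - Sigma) = λ³ - tr·λ² + c_1·λ - det, where tr = trace, c_1 = sum of the principal 2×2 minors, det = det(Sigma):
  tr = 9 + 9 + 8 = 26,
  c_1 = (9·9 - (0)²) + (9·8 - (1)²) + (9·8 - (1)²) = 81 + 71 + 71 = 223,
  det = 9·(9·8 - (1)²) - (0)·((0)·8 - (1)·(1)) + (1)·((0)·(1) - 9·(1)) = 9·(71) - (0)·(-1) + (1)·(-9) = 630.
  So p(λ) = λ³ - 26λ² + 223λ - 630.
Step 2 — look for an integer root (rational root theorem: any rational root is an integer divisor of 630). Testing λ = 7:
  p(7) = 343 - 1274 + 1561 - 630 = 0  ✓
  Dividing out (λ - 7): p(λ) = (λ - 7)(λ² - 19λ + 90).
Step 3 — remaining eigenvalues from the quadratic λ² - 19λ + 90 = 0:
  Δ = 19² - 4·90 = 361 - 360 = 1,  λ = (19 ± √1)/2 = (19 ± 1)/2 = 10 or 9.
  Sorted: λ_1 = 10,  λ_2 = 9,  λ_3 = 7  (check: sum = 26 = tr ✓).

Step 4 — unit eigenvector for λ_1 = 10: v spans the null space of (Sigma - λ_1 I), whose rows are
  r_1 = (-1, 0, 1),  r_2 = (0, -1, 1),  r_3 = (1, 1, -2).
  v is orthogonal to every row, so take v ∝ r_1 × r_2 = ((0)·(1) - (1)·(-1), (1)·(0) - (-1)·(1), (-1)·(-1) - (0)·(0)) = (1, 1, 1).
  Let u = (1, 1, 1).
  ||u|| = √((1)² + (1)² + (1)²) = √(3) ≈ 1.7321,  v_1 = u/||u|| ≈ (0.5774, 0.5774, 0.5774) (||v_1|| = 1).

λ_1 = 10,  λ_2 = 9,  λ_3 = 7;  v_1 ≈ (0.5774, 0.5774, 0.5774)


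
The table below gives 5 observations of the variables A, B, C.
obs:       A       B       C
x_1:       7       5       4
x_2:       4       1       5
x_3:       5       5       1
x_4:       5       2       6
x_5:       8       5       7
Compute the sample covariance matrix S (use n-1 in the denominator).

Step 1 — column means:
  mean(A) = (7 + 4 + 5 + 5 + 8) / 5 = 29/5 = 5.8
  mean(B) = (5 + 1 + 5 + 2 + 5) / 5 = 18/5 = 3.6
  mean(C) = (4 + 5 + 1 + 6 + 7) / 5 = 23/5 = 4.6

Step 2 — sample covariance S[i,j] = (1/(n-1)) · Σ_k (x_{k,i} - mean_i) · (x_{k,j} - mean_j), with n-1 = 4.
  S[A,A] = ((1.2)·(1.2) + (-1.8)·(-1.8) + (-0.8)·(-0.8) + (-0.8)·(-0.8) + (2.2)·(2.2)) / 4 = 10.8/4 = 2.7
  S[A,B] = ((1.2)·(1.4) + (-1.8)·(-2.6) + (-0.8)·(1.4) + (-0.8)·(-1.6) + (2.2)·(1.4)) / 4 = 9.6/4 = 2.4
  S[A,C] = ((1.2)·(-0.6) + (-1.8)·(0.4) + (-0.8)·(-3.6) + (-0.8)·(1.4) + (2.2)·(2.4)) / 4 = 5.6/4 = 1.4
  S[B,B] = ((1.4)·(1.4) + (-2.6)·(-2.6) + (1.4)·(1.4) + (-1.6)·(-1.6) + (1.4)·(1.4)) / 4 = 15.2/4 = 3.8
  S[B,C] = ((1.4)·(-0.6) + (-2.6)·(0.4) + (1.4)·(-3.6) + (-1.6)·(1.4) + (1.4)·(2.4)) / 4 = -5.8/4 = -1.45
  S[C,C] = ((-0.6)·(-0.6) + (0.4)·(0.4) + (-3.6)·(-3.6) + (1.4)·(1.4) + (2.4)·(2.4)) / 4 = 21.2/4 = 5.3

S is symmetric (S[j,i] = S[i,j]). Assembling:

S = [[2.7, 2.4, 1.4],
 [2.4, 3.8, -1.45],
 [1.4, -1.45, 5.3]]


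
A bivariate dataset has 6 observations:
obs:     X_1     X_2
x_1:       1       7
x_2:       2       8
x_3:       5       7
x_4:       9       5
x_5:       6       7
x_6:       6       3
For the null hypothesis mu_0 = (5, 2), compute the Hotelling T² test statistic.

Step 1 — sample mean vector:
  mean(X_1) = (1 + 2 + 5 + 9 + 6 + 6) / 6 = 29/6 = 4.8333
  mean(X_2) = (7 + 8 + 7 + 5 + 7 + 3) / 6 = 37/6 = 6.1667
  x̄ = (4.8333, 6.1667),  deviation x̄ - mu_0 = (4.8333, 6.1667) - (5, 2) = (-0.1667, 4.1667).

Step 2 — sample covariance matrix, S[i,j] = (1/(n-1)) · Σ_k (x_{k,i} - mean_i) · (x_{k,j} - mean_j), divisor n-1 = 5:
  S[X_1,X_1] = ((-3.8333)·(-3.8333) + (-2.8333)·(-2.8333) + (0.1667)·(0.1667) + (4.1667)·(4.1667) + (1.1667)·(1.1667) + (1.1667)·(1.1667)) / 5 = 42.8333/5 = 8.5667
  S[X_1,X_2] = ((-3.8333)·(0.8333) + (-2.8333)·(1.8333) + (0.1667)·(0.8333) + (4.1667)·(-1.1667) + (1.1667)·(0.8333) + (1.1667)·(-3.1667)) / 5 = -15.8333/5 = -3.1667
  S[X_2,X_2] = ((0.8333)·(0.8333) + (1.8333)·(1.8333) + (0.8333)·(0.8333) + (-1.1667)·(-1.1667) + (0.8333)·(0.8333) + (-3.1667)·(-3.1667)) / 5 = 16.8333/5 = 3.3667
  S = [[8.5667, -3.1667],
 [-3.1667, 3.3667]].

Step 3 — invert S. det(S) = 8.5667·3.3667 - (-3.1667)² = 18.8133.
  S^{-1} = (1/det) · [[d, -b], [-b, a]] = [[0.179, 0.1683],
 [0.1683, 0.4554]].

Step 4 — quadratic form (x̄ - mu_0)^T · S^{-1} · (x̄ - mu_0):
  S^{-1} · (x̄ - mu_0) = (0.6715, 1.8692),
  (x̄ - mu_0)^T · [...] = (-0.1667)·(0.6715) + (4.1667)·(1.8692) = 7.6766.

Step 5 — scale by n: T² = 6 · 7.6766 = 46.0595.

T² ≈ 46.0595


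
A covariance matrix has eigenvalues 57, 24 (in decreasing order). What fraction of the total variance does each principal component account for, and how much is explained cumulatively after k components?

Step 1 — total variance = trace(Sigma) = Σ λ_i = 57 + 24 = 81.

Step 2 — fraction explained by component i = λ_i / Σ λ:
  PC1: 57/81 = 0.7037
  PC2: 24/81 = 0.2963

Step 3 — cumulative fraction after k components = (λ_1 + ... + λ_k) / Σ λ:
  k = 1: 57/81 = 0.7037
  k = 2: (57 + 24)/81 = 81/81 = 1

Summary (fraction, with percent):

explained: PC1 0.7037 (70.37%), PC2 0.2963 (29.63%);  cumulative: 0.7037, 1


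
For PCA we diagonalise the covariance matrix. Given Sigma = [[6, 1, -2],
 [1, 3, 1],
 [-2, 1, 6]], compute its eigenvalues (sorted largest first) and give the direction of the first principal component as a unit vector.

Step 1 — characteristic polynomial p(λ) = det(λI - Sigma) = λ³ - tr·λ² + c_1·λ - det, where tr = trace, c_1 = sum of the principal 2×2 minors, det = det(Sigma):
  tr = 6 + 3 + 6 = 15,
  c_1 = (6·3 - (1)²) + (6·6 - (-2)²) + (3·6 - (1)²) = 17 + 32 + 17 = 66,
  det = 6·(3·6 - (1)²) - (1)·((1)·6 - (1)·(-2)) + (-2)·((1)·(1) - 3·(-2)) = 6·(17) - (1)·(8) + (-2)·(7) = 80.
  So p(λ) = λ³ - 15λ² + 66λ - 80.
Step 2 — look for an integer root (rational root theorem: any rational root is an integer divisor of 80). Testing λ = 2:
  p(2) = 8 - 60 + 132 - 80 = 0  ✓
  Dividing out (λ - 2): p(λ) = (λ - 2)(λ² - 13λ + 40).
Step 3 — remaining eigenvalues from the quadratic λ² - 13λ + 40 = 0:
  Δ = 13² - 4·40 = 169 - 160 = 9,  λ = (13 ± √9)/2 = (13 ± 3)/2 = 8 or 5.
  Sorted: λ_1 = 8,  λ_2 = 5,  λ_3 = 2  (check: sum = 15 = tr ✓).

Step 4 — unit eigenvector for λ_1 = 8: v spans the null space of (Sigma - λ_1 I), whose rows are
  r_1 = (-2, 1, -2),  r_2 = (1, -5, 1),  r_3 = (-2, 1, -2).
  v is orthogonal to every row, so take v ∝ r_1 × r_2 = ((1)·(1) - (-2)·(-5), (-2)·(1) - (-2)·(1), (-2)·(-5) - (1)·(1)) = (-9, 0, 9).
  Rescale (divide by 9; multiply by -1 so the first nonzero entry is positive): u = (1, 0, -1).
  ||u|| = √((1)² + (0)² + (-1)²) = √(2) ≈ 1.4142,  v_1 = u/||u|| ≈ (0.7071, 0, -0.7071) (||v_1|| = 1).

λ_1 = 8,  λ_2 = 5,  λ_3 = 2;  v_1 ≈ (0.7071, 0, -0.7071)


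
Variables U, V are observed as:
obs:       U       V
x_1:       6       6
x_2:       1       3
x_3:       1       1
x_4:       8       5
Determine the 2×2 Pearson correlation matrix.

Step 1 — column means:
  mean(U) = (6 + 1 + 1 + 8) / 4 = 16/4 = 4
  mean(V) = (6 + 3 + 1 + 5) / 4 = 15/4 = 3.75

Step 2 — sample variances and covariances s[i,j] = (1/(n-1)) · Σ_k (x_{k,i} - mean_i) · (x_{k,j} - mean_j), with n-1 = 3:
  s[U,U] = ((2)·(2) + (-3)·(-3) + (-3)·(-3) + (4)·(4)) / 3 = 38/3 = 12.6667
  s[U,V] = ((2)·(2.25) + (-3)·(-0.75) + (-3)·(-2.75) + (4)·(1.25)) / 3 = 20/3 = 6.6667
  s[V,V] = ((2.25)·(2.25) + (-0.75)·(-0.75) + (-2.75)·(-2.75) + (1.25)·(1.25)) / 3 = 14.75/3 = 4.9167
  Sample standard deviations s_i = √(s[i,i]):
  s(U) = √(12.6667) = 3.559
  s(V) = √(4.9167) = 2.2174

Step 3 — r_{ij} = s_{ij} / (s_i · s_j):
  r[U,U] = 1 (diagonal).
  r[U,V] = 6.6667 / (3.559 · 2.2174) = 6.6667 / 7.8916 = 0.8448
  r[V,V] = 1 (diagonal).

R is symmetric with unit diagonal. Assembling:

R = [[1, 0.8448],
 [0.8448, 1]]


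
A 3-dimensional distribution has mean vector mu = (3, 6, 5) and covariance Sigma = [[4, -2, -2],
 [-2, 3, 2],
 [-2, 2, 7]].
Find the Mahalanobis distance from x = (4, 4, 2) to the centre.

Step 1 — centre the observation: (x - mu) = (1, -2, -3).

Step 2 — invert Sigma (cofactor / det for 3×3, or solve directly):
  Sigma^{-1} = [[0.3864, 0.2273, 0.0455],
 [0.2273, 0.5455, -0.0909],
 [0.0455, -0.0909, 0.1818]].

Step 3 — form the quadratic (x - mu)^T · Sigma^{-1} · (x - mu):
  Sigma^{-1} · (x - mu) = (-0.2045, -0.5909, -0.3182).
  (x - mu)^T · [Sigma^{-1} · (x - mu)] = (1)·(-0.2045) + (-2)·(-0.5909) + (-3)·(-0.3182) = 1.9318.

Step 4 — take square root: d = √(1.9318) ≈ 1.3899.

d(x, mu) = √(1.9318) ≈ 1.3899


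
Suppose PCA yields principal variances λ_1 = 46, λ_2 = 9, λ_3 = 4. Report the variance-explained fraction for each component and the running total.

Step 1 — total variance = trace(Sigma) = Σ λ_i = 46 + 9 + 4 = 59.

Step 2 — fraction explained by component i = λ_i / Σ λ:
  PC1: 46/59 = 0.7797
  PC2: 9/59 = 0.1525
  PC3: 4/59 = 0.0678

Step 3 — cumulative fraction after k components = (λ_1 + ... + λ_k) / Σ λ:
  k = 1: 46/59 = 0.7797
  k = 2: (46 + 9)/59 = 55/59 = 0.9322
  k = 3: (46 + 9 + 4)/59 = 59/59 = 1

Summary (fraction, with percent):

explained: PC1 0.7797 (77.97%), PC2 0.1525 (15.25%), PC3 0.0678 (6.78%);  cumulative: 0.7797, 0.9322, 1


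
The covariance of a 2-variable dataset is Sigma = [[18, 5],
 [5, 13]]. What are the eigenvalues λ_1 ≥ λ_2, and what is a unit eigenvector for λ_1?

Step 1 — characteristic polynomial of 2×2 Sigma:
  det(Sigma - λI) = λ² - trace · λ + det = 0.
  trace = 18 + 13 = 31, det = 18·13 - (5)² = 209.
Step 2 — discriminant:
  Δ = trace² - 4·det = 961 - 836 = 125.
Step 3 — eigenvalues:
  λ = (trace ± √Δ)/2 = (31 ± 11.1803)/2,
  λ_1 = 21.0902,  λ_2 = 9.9098.

Step 4 — unit eigenvector for λ_1: solve (Sigma - λ_1 I)v = 0. First row:
  (18 - 21.0902)·v_x + (5)·v_y = 0, i.e. (-3.0902)·v_x + (5)·v_y = 0,
  so v ∝ (b, λ_1 - a) = (5, 3.0902) = u.
  ||u|| = √((5)² + (3.0902)²) = √(34.5492) ≈ 5.8779,
  v_1 = u/||u|| ≈ (0.8507, 0.5257) (||v_1|| = 1).

λ_1 = 21.0902,  λ_2 = 9.9098;  v_1 ≈ (0.8507, 0.5257)


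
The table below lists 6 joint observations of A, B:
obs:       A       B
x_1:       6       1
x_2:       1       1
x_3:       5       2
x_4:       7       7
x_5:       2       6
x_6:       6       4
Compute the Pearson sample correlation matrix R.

Step 1 — column means:
  mean(A) = (6 + 1 + 5 + 7 + 2 + 6) / 6 = 27/6 = 4.5
  mean(B) = (1 + 1 + 2 + 7 + 6 + 4) / 6 = 21/6 = 3.5

Step 2 — sample variances and covariances s[i,j] = (1/(n-1)) · Σ_k (x_{k,i} - mean_i) · (x_{k,j} - mean_j), with n-1 = 5:
  s[A,A] = ((1.5)·(1.5) + (-3.5)·(-3.5) + (0.5)·(0.5) + (2.5)·(2.5) + (-2.5)·(-2.5) + (1.5)·(1.5)) / 5 = 29.5/5 = 5.9
  s[A,B] = ((1.5)·(-2.5) + (-3.5)·(-2.5) + (0.5)·(-1.5) + (2.5)·(3.5) + (-2.5)·(2.5) + (1.5)·(0.5)) / 5 = 7.5/5 = 1.5
  s[B,B] = ((-2.5)·(-2.5) + (-2.5)·(-2.5) + (-1.5)·(-1.5) + (3.5)·(3.5) + (2.5)·(2.5) + (0.5)·(0.5)) / 5 = 33.5/5 = 6.7
  Sample standard deviations s_i = √(s[i,i]):
  s(A) = √(5.9) = 2.429
  s(B) = √(6.7) = 2.5884

Step 3 — r_{ij} = s_{ij} / (s_i · s_j):
  r[A,A] = 1 (diagonal).
  r[A,B] = 1.5 / (2.429 · 2.5884) = 1.5 / 6.2873 = 0.2386
  r[B,B] = 1 (diagonal).

R is symmetric with unit diagonal. Assembling:

R = [[1, 0.2386],
 [0.2386, 1]]


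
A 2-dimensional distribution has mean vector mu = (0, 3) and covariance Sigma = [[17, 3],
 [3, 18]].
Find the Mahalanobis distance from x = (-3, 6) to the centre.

Step 1 — centre the observation: (x - mu) = (-3, 3).

Step 2 — invert Sigma. det(Sigma) = 17·18 - (3)² = 297.
  Sigma^{-1} = (1/det) · [[d, -b], [-b, a]] = [[0.0606, -0.0101],
 [-0.0101, 0.0572]].

Step 3 — form the quadratic (x - mu)^T · Sigma^{-1} · (x - mu):
  Sigma^{-1} · (x - mu) = (-0.2121, 0.202).
  (x - mu)^T · [Sigma^{-1} · (x - mu)] = (-3)·(-0.2121) + (3)·(0.202) = 1.2424.

Step 4 — take square root: d = √(1.2424) ≈ 1.1146.

d(x, mu) = √(1.2424) ≈ 1.1146


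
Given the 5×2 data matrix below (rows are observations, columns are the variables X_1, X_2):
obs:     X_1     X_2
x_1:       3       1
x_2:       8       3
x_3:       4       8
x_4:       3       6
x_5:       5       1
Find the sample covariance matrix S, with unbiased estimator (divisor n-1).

Step 1 — column means:
  mean(X_1) = (3 + 8 + 4 + 3 + 5) / 5 = 23/5 = 4.6
  mean(X_2) = (1 + 3 + 8 + 6 + 1) / 5 = 19/5 = 3.8

Step 2 — sample covariance S[i,j] = (1/(n-1)) · Σ_k (x_{k,i} - mean_i) · (x_{k,j} - mean_j), with n-1 = 4.
  S[X_1,X_1] = ((-1.6)·(-1.6) + (3.4)·(3.4) + (-0.6)·(-0.6) + (-1.6)·(-1.6) + (0.4)·(0.4)) / 4 = 17.2/4 = 4.3
  S[X_1,X_2] = ((-1.6)·(-2.8) + (3.4)·(-0.8) + (-0.6)·(4.2) + (-1.6)·(2.2) + (0.4)·(-2.8)) / 4 = -5.4/4 = -1.35
  S[X_2,X_2] = ((-2.8)·(-2.8) + (-0.8)·(-0.8) + (4.2)·(4.2) + (2.2)·(2.2) + (-2.8)·(-2.8)) / 4 = 38.8/4 = 9.7

S is symmetric (S[j,i] = S[i,j]). Assembling:

S = [[4.3, -1.35],
 [-1.35, 9.7]]


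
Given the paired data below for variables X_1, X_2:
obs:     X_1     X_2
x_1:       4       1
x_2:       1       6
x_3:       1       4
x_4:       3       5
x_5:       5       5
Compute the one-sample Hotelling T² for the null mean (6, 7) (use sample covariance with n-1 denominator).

Step 1 — sample mean vector:
  mean(X_1) = (4 + 1 + 1 + 3 + 5) / 5 = 14/5 = 2.8
  mean(X_2) = (1 + 6 + 4 + 5 + 5) / 5 = 21/5 = 4.2
  x̄ = (2.8, 4.2),  deviation x̄ - mu_0 = (2.8, 4.2) - (6, 7) = (-3.2, -2.8).

Step 2 — sample covariance matrix, S[i,j] = (1/(n-1)) · Σ_k (x_{k,i} - mean_i) · (x_{k,j} - mean_j), divisor n-1 = 4:
  S[X_1,X_1] = ((1.2)·(1.2) + (-1.8)·(-1.8) + (-1.8)·(-1.8) + (0.2)·(0.2) + (2.2)·(2.2)) / 4 = 12.8/4 = 3.2
  S[X_1,X_2] = ((1.2)·(-3.2) + (-1.8)·(1.8) + (-1.8)·(-0.2) + (0.2)·(0.8) + (2.2)·(0.8)) / 4 = -4.8/4 = -1.2
  S[X_2,X_2] = ((-3.2)·(-3.2) + (1.8)·(1.8) + (-0.2)·(-0.2) + (0.8)·(0.8) + (0.8)·(0.8)) / 4 = 14.8/4 = 3.7
  S = [[3.2, -1.2],
 [-1.2, 3.7]].

Step 3 — invert S. det(S) = 3.2·3.7 - (-1.2)² = 10.4.
  S^{-1} = (1/det) · [[d, -b], [-b, a]] = [[0.3558, 0.1154],
 [0.1154, 0.3077]].

Step 4 — quadratic form (x̄ - mu_0)^T · S^{-1} · (x̄ - mu_0):
  S^{-1} · (x̄ - mu_0) = (-1.4615, -1.2308),
  (x̄ - mu_0)^T · [...] = (-3.2)·(-1.4615) + (-2.8)·(-1.2308) = 8.1231.

Step 5 — scale by n: T² = 5 · 8.1231 = 40.6154.

T² ≈ 40.6154


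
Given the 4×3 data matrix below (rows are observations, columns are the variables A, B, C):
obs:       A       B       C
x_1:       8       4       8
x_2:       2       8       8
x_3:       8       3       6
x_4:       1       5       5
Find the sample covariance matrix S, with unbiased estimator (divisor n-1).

Step 1 — column means:
  mean(A) = (8 + 2 + 8 + 1) / 4 = 19/4 = 4.75
  mean(B) = (4 + 8 + 3 + 5) / 4 = 20/4 = 5
  mean(C) = (8 + 8 + 6 + 5) / 4 = 27/4 = 6.75

Step 2 — sample covariance S[i,j] = (1/(n-1)) · Σ_k (x_{k,i} - mean_i) · (x_{k,j} - mean_j), with n-1 = 3.
  S[A,A] = ((3.25)·(3.25) + (-2.75)·(-2.75) + (3.25)·(3.25) + (-3.75)·(-3.75)) / 3 = 42.75/3 = 14.25
  S[A,B] = ((3.25)·(-1) + (-2.75)·(3) + (3.25)·(-2) + (-3.75)·(0)) / 3 = -18/3 = -6
  S[A,C] = ((3.25)·(1.25) + (-2.75)·(1.25) + (3.25)·(-0.75) + (-3.75)·(-1.75)) / 3 = 4.75/3 = 1.5833
  S[B,B] = ((-1)·(-1) + (3)·(3) + (-2)·(-2) + (0)·(0)) / 3 = 14/3 = 4.6667
  S[B,C] = ((-1)·(1.25) + (3)·(1.25) + (-2)·(-0.75) + (0)·(-1.75)) / 3 = 4/3 = 1.3333
  S[C,C] = ((1.25)·(1.25) + (1.25)·(1.25) + (-0.75)·(-0.75) + (-1.75)·(-1.75)) / 3 = 6.75/3 = 2.25

S is symmetric (S[j,i] = S[i,j]). Assembling:

S = [[14.25, -6, 1.5833],
 [-6, 4.6667, 1.3333],
 [1.5833, 1.3333, 2.25]]


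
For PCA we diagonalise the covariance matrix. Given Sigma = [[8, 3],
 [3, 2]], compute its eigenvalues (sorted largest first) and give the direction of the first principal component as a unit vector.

Step 1 — characteristic polynomial of 2×2 Sigma:
  det(Sigma - λI) = λ² - trace · λ + det = 0.
  trace = 8 + 2 = 10, det = 8·2 - (3)² = 7.
Step 2 — discriminant:
  Δ = trace² - 4·det = 100 - 28 = 72.
Step 3 — eigenvalues:
  λ = (trace ± √Δ)/2 = (10 ± 8.4853)/2,
  λ_1 = 9.2426,  λ_2 = 0.7574.

Step 4 — unit eigenvector for λ_1: solve (Sigma - λ_1 I)v = 0. First row:
  (8 - 9.2426)·v_x + (3)·v_y = 0, i.e. (-1.2426)·v_x + (3)·v_y = 0,
  so v ∝ (b, λ_1 - a) = (3, 1.2426) = u.
  ||u|| = √((3)² + (1.2426)²) = √(10.5442) ≈ 3.2472,
  v_1 = u/||u|| ≈ (0.9239, 0.3827) (||v_1|| = 1).

λ_1 = 9.2426,  λ_2 = 0.7574;  v_1 ≈ (0.9239, 0.3827)


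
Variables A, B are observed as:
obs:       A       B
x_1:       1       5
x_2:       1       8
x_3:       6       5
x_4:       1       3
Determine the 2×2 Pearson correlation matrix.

Step 1 — column means:
  mean(A) = (1 + 1 + 6 + 1) / 4 = 9/4 = 2.25
  mean(B) = (5 + 8 + 5 + 3) / 4 = 21/4 = 5.25

Step 2 — sample variances and covariances s[i,j] = (1/(n-1)) · Σ_k (x_{k,i} - mean_i) · (x_{k,j} - mean_j), with n-1 = 3:
  s[A,A] = ((-1.25)·(-1.25) + (-1.25)·(-1.25) + (3.75)·(3.75) + (-1.25)·(-1.25)) / 3 = 18.75/3 = 6.25
  s[A,B] = ((-1.25)·(-0.25) + (-1.25)·(2.75) + (3.75)·(-0.25) + (-1.25)·(-2.25)) / 3 = -1.25/3 = -0.4167
  s[B,B] = ((-0.25)·(-0.25) + (2.75)·(2.75) + (-0.25)·(-0.25) + (-2.25)·(-2.25)) / 3 = 12.75/3 = 4.25
  Sample standard deviations s_i = √(s[i,i]):
  s(A) = √(6.25) = 2.5
  s(B) = √(4.25) = 2.0616

Step 3 — r_{ij} = s_{ij} / (s_i · s_j):
  r[A,A] = 1 (diagonal).
  r[A,B] = -0.4167 / (2.5 · 2.0616) = -0.4167 / 5.1539 = -0.0808
  r[B,B] = 1 (diagonal).

R is symmetric with unit diagonal. Assembling:

R = [[1, -0.0808],
 [-0.0808, 1]]


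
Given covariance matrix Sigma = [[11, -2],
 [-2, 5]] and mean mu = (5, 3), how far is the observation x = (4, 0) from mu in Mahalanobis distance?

Step 1 — centre the observation: (x - mu) = (-1, -3).

Step 2 — invert Sigma. det(Sigma) = 11·5 - (-2)² = 51.
  Sigma^{-1} = (1/det) · [[d, -b], [-b, a]] = [[0.098, 0.0392],
 [0.0392, 0.2157]].

Step 3 — form the quadratic (x - mu)^T · Sigma^{-1} · (x - mu):
  Sigma^{-1} · (x - mu) = (-0.2157, -0.6863).
  (x - mu)^T · [Sigma^{-1} · (x - mu)] = (-1)·(-0.2157) + (-3)·(-0.6863) = 2.2745.

Step 4 — take square root: d = √(2.2745) ≈ 1.5081.

d(x, mu) = √(2.2745) ≈ 1.5081


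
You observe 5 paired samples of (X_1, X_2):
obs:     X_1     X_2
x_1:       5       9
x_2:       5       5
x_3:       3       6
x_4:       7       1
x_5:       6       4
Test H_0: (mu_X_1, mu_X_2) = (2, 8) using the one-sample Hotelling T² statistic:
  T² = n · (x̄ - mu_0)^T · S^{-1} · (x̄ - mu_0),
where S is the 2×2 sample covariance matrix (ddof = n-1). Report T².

Step 1 — sample mean vector:
  mean(X_1) = (5 + 5 + 3 + 7 + 6) / 5 = 26/5 = 5.2
  mean(X_2) = (9 + 5 + 6 + 1 + 4) / 5 = 25/5 = 5
  x̄ = (5.2, 5),  deviation x̄ - mu_0 = (5.2, 5) - (2, 8) = (3.2, -3).

Step 2 — sample covariance matrix, S[i,j] = (1/(n-1)) · Σ_k (x_{k,i} - mean_i) · (x_{k,j} - mean_j), divisor n-1 = 4:
  S[X_1,X_1] = ((-0.2)·(-0.2) + (-0.2)·(-0.2) + (-2.2)·(-2.2) + (1.8)·(1.8) + (0.8)·(0.8)) / 4 = 8.8/4 = 2.2
  S[X_1,X_2] = ((-0.2)·(4) + (-0.2)·(0) + (-2.2)·(1) + (1.8)·(-4) + (0.8)·(-1)) / 4 = -11/4 = -2.75
  S[X_2,X_2] = ((4)·(4) + (0)·(0) + (1)·(1) + (-4)·(-4) + (-1)·(-1)) / 4 = 34/4 = 8.5
  S = [[2.2, -2.75],
 [-2.75, 8.5]].

Step 3 — invert S. det(S) = 2.2·8.5 - (-2.75)² = 11.1375.
  S^{-1} = (1/det) · [[d, -b], [-b, a]] = [[0.7632, 0.2469],
 [0.2469, 0.1975]].

Step 4 — quadratic form (x̄ - mu_0)^T · S^{-1} · (x̄ - mu_0):
  S^{-1} · (x̄ - mu_0) = (1.7015, 0.1975),
  (x̄ - mu_0)^T · [...] = (3.2)·(1.7015) + (-3)·(0.1975) = 4.8521.

Step 5 — scale by n: T² = 5 · 4.8521 = 24.2604.

T² ≈ 24.2604


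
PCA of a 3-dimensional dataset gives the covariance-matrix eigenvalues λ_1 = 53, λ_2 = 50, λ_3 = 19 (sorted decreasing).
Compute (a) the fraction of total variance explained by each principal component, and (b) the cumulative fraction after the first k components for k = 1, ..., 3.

Step 1 — total variance = trace(Sigma) = Σ λ_i = 53 + 50 + 19 = 122.

Step 2 — fraction explained by component i = λ_i / Σ λ:
  PC1: 53/122 = 0.4344
  PC2: 50/122 = 0.4098
  PC3: 19/122 = 0.1557

Step 3 — cumulative fraction after k components = (λ_1 + ... + λ_k) / Σ λ:
  k = 1: 53/122 = 0.4344
  k = 2: (53 + 50)/122 = 103/122 = 0.8443
  k = 3: (53 + 50 + 19)/122 = 122/122 = 1

Summary (fraction, with percent):

explained: PC1 0.4344 (43.44%), PC2 0.4098 (40.98%), PC3 0.1557 (15.57%);  cumulative: 0.4344, 0.8443, 1


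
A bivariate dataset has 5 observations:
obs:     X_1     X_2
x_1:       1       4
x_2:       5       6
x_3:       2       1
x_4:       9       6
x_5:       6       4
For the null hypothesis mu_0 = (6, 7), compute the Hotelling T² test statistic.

Step 1 — sample mean vector:
  mean(X_1) = (1 + 5 + 2 + 9 + 6) / 5 = 23/5 = 4.6
  mean(X_2) = (4 + 6 + 1 + 6 + 4) / 5 = 21/5 = 4.2
  x̄ = (4.6, 4.2),  deviation x̄ - mu_0 = (4.6, 4.2) - (6, 7) = (-1.4, -2.8).

Step 2 — sample covariance matrix, S[i,j] = (1/(n-1)) · Σ_k (x_{k,i} - mean_i) · (x_{k,j} - mean_j), divisor n-1 = 4:
  S[X_1,X_1] = ((-3.6)·(-3.6) + (0.4)·(0.4) + (-2.6)·(-2.6) + (4.4)·(4.4) + (1.4)·(1.4)) / 4 = 41.2/4 = 10.3
  S[X_1,X_2] = ((-3.6)·(-0.2) + (0.4)·(1.8) + (-2.6)·(-3.2) + (4.4)·(1.8) + (1.4)·(-0.2)) / 4 = 17.4/4 = 4.35
  S[X_2,X_2] = ((-0.2)·(-0.2) + (1.8)·(1.8) + (-3.2)·(-3.2) + (1.8)·(1.8) + (-0.2)·(-0.2)) / 4 = 16.8/4 = 4.2
  S = [[10.3, 4.35],
 [4.35, 4.2]].

Step 3 — invert S. det(S) = 10.3·4.2 - (4.35)² = 24.3375.
  S^{-1} = (1/det) · [[d, -b], [-b, a]] = [[0.1726, -0.1787],
 [-0.1787, 0.4232]].

Step 4 — quadratic form (x̄ - mu_0)^T · S^{-1} · (x̄ - mu_0):
  S^{-1} · (x̄ - mu_0) = (0.2589, -0.9348),
  (x̄ - mu_0)^T · [...] = (-1.4)·(0.2589) + (-2.8)·(-0.9348) = 2.255.

Step 5 — scale by n: T² = 5 · 2.255 = 11.2748.

T² ≈ 11.2748
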